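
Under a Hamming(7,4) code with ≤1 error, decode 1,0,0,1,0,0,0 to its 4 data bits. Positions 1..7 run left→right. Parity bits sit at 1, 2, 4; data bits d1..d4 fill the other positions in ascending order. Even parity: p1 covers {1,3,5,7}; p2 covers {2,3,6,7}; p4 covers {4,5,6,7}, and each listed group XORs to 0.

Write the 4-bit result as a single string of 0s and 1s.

0100

s1 (pos 1,3,5,7): 1⊕0⊕0⊕0 = 1
s2 (pos 2,3,6,7): 0⊕0⊕0⊕0 = 0
s4 (pos 4,5,6,7): 1⊕0⊕0⊕0 = 1
Syndrome s4…s1 = 101 → error at position 5.
Flip position 5: 1001000 → 1001100
Read data bits from positions 3,5,6,7: 0100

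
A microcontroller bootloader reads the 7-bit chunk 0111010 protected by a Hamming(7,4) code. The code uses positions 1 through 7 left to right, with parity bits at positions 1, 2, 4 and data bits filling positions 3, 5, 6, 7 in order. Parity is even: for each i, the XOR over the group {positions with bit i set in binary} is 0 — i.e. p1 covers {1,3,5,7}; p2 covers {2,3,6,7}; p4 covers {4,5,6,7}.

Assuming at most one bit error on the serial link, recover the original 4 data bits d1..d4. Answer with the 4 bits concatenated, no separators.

0010

s1 (pos 1,3,5,7): 0⊕1⊕0⊕0 = 1
s2 (pos 2,3,6,7): 1⊕1⊕1⊕0 = 1
s4 (pos 4,5,6,7): 1⊕0⊕1⊕0 = 0
Syndrome s4…s1 = 011 → error at position 3.
Flip position 3: 0111010 → 0101010
Read data bits from positions 3,5,6,7: 0010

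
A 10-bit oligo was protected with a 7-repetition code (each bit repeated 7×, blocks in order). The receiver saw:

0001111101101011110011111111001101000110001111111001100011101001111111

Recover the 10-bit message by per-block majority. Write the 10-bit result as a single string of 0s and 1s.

1111001011

Block 1 (0001111): 4 ones → 1
Block 2 (1011010): 4 ones → 1
Block 3 (1111001): 5 ones → 1
Block 4 (1111111): 7 ones → 1
Block 5 (0011010): 3 ones → 0
Block 6 (0011000): 2 ones → 0
Block 7 (1111111): 7 ones → 1
Block 8 (0011000): 2 ones → 0
Block 9 (1110100): 4 ones → 1
Block 10 (1111111): 7 ones → 1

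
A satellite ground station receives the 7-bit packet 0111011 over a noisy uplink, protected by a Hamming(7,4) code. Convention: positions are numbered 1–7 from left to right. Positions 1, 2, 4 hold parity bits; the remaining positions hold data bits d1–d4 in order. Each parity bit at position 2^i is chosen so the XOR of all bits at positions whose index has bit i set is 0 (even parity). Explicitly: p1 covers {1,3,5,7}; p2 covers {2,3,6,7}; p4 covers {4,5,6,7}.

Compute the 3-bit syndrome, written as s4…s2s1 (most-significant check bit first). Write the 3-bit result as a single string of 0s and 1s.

s1 (pos 1,3,5,7): 0⊕1⊕0⊕1 = 0
s2 (pos 2,3,6,7): 1⊕1⊕1⊕1 = 0
s4 (pos 4,5,6,7): 1⊕0⊕1⊕1 = 1
Syndrome s4…s1 = 100 → error at position 4.

100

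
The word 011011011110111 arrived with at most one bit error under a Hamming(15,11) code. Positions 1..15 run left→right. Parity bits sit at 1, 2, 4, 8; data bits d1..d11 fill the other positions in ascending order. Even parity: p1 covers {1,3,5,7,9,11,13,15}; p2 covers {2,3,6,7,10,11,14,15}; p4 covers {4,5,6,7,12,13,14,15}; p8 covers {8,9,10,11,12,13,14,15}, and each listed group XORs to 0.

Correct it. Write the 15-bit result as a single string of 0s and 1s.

s1 (pos 1,3,5,7,9,11,13,15): 0⊕1⊕1⊕0⊕1⊕1⊕1⊕1 = 0
s2 (pos 2,3,6,7,10,11,14,15): 1⊕1⊕1⊕0⊕1⊕1⊕1⊕1 = 1
s4 (pos 4,5,6,7,12,13,14,15): 0⊕1⊕1⊕0⊕0⊕1⊕1⊕1 = 1
s8 (pos 8,9,10,11,12,13,14,15): 1⊕1⊕1⊕1⊕0⊕1⊕1⊕1 = 1
Syndrome s8…s1 = 1110 → error at position 14.
Flip position 14: 011011011110111 → 011011011110101

011011011110101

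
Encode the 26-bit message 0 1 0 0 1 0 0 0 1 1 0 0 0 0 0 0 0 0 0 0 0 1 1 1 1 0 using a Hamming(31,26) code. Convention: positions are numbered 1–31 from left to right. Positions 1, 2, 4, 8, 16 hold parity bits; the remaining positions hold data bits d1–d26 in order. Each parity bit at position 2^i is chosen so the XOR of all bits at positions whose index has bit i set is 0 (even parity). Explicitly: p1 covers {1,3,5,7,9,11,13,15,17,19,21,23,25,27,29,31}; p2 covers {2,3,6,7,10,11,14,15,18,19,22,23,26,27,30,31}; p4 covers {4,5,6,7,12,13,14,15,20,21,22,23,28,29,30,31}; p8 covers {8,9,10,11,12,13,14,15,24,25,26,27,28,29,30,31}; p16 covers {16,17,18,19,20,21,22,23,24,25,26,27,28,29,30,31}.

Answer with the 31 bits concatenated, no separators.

1100100110001100000000000011110

Place data at non-parity positions: p1 p2 0 p4 1 0 0 p8 1 0 0 0 1 1 0 p16 0 0 0 0 0 0 0 0 0 0 1 1 1 1 0
p1 (pos 1,3,5,7,9,11,13,15,17,19,21,23,25,27,29,31): XOR of data positions = 0⊕1⊕0⊕1⊕0⊕1⊕0⊕0⊕0⊕0⊕0⊕0⊕1⊕1⊕0 = 1
p2 (pos 2,3,6,7,10,11,14,15,18,19,22,23,26,27,30,31): XOR of data positions = 0⊕0⊕0⊕0⊕0⊕1⊕0⊕0⊕0⊕0⊕0⊕0⊕1⊕1⊕0 = 1
p4 (pos 4,5,6,7,12,13,14,15,20,21,22,23,28,29,30,31): XOR of data positions = 1⊕0⊕0⊕0⊕1⊕1⊕0⊕0⊕0⊕0⊕0⊕1⊕1⊕1⊕0 = 0
p8 (pos 8,9,10,11,12,13,14,15,24,25,26,27,28,29,30,31): XOR of data positions = 1⊕0⊕0⊕0⊕1⊕1⊕0⊕0⊕0⊕0⊕1⊕1⊕1⊕1⊕0 = 1
p16 (pos 16,17,18,19,20,21,22,23,24,25,26,27,28,29,30,31): XOR of data positions = 0⊕0⊕0⊕0⊕0⊕0⊕0⊕0⊕0⊕0⊕1⊕1⊕1⊕1⊕0 = 0
Codeword: 1100100110001100000000000011110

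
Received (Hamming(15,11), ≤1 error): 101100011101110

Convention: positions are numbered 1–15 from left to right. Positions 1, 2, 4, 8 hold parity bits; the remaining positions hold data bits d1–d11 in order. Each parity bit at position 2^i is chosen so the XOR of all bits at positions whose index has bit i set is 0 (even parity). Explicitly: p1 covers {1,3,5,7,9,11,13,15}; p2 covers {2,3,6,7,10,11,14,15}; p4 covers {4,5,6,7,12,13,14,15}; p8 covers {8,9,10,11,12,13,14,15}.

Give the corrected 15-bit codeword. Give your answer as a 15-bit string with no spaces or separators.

111100011101110

s1 (pos 1,3,5,7,9,11,13,15): 1⊕1⊕0⊕0⊕1⊕0⊕1⊕0 = 0
s2 (pos 2,3,6,7,10,11,14,15): 0⊕1⊕0⊕0⊕1⊕0⊕1⊕0 = 1
s4 (pos 4,5,6,7,12,13,14,15): 1⊕0⊕0⊕0⊕1⊕1⊕1⊕0 = 0
s8 (pos 8,9,10,11,12,13,14,15): 1⊕1⊕1⊕0⊕1⊕1⊕1⊕0 = 0
Syndrome s8…s1 = 0010 → error at position 2.
Flip position 2: 101100011101110 → 111100011101110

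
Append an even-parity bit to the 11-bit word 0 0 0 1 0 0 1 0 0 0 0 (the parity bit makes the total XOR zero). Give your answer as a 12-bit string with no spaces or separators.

XOR of the 11 data bits: 0⊕0⊕0⊕1⊕0⊕0⊕1⊕0⊕0⊕0⊕0 = 0
Parity bit = 0 (so all 12 bits XOR to 0).

000100100000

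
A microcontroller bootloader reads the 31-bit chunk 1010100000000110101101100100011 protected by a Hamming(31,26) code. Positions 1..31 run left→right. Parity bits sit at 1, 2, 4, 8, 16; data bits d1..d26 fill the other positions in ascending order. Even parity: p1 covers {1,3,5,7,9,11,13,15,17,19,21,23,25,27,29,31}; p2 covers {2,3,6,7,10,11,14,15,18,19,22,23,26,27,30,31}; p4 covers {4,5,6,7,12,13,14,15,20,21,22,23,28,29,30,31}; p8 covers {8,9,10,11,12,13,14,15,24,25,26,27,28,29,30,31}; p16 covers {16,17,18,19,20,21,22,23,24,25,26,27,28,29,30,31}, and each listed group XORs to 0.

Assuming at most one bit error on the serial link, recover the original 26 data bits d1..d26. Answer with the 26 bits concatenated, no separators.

11000100011101101100100011

s1 (pos 1,3,5,7,9,11,13,15,17,19,21,23,25,27,29,31): 1⊕1⊕1⊕0⊕0⊕0⊕0⊕1⊕1⊕1⊕0⊕1⊕0⊕0⊕0⊕1 = 0
s2 (pos 2,3,6,7,10,11,14,15,18,19,22,23,26,27,30,31): 0⊕1⊕0⊕0⊕0⊕0⊕1⊕1⊕0⊕1⊕1⊕1⊕1⊕0⊕1⊕1 = 1
s4 (pos 4,5,6,7,12,13,14,15,20,21,22,23,28,29,30,31): 0⊕1⊕0⊕0⊕0⊕0⊕1⊕1⊕1⊕0⊕1⊕1⊕0⊕0⊕1⊕1 = 0
s8 (pos 8,9,10,11,12,13,14,15,24,25,26,27,28,29,30,31): 0⊕0⊕0⊕0⊕0⊕0⊕1⊕1⊕0⊕0⊕1⊕0⊕0⊕0⊕1⊕1 = 1
s16 (pos 16,17,18,19,20,21,22,23,24,25,26,27,28,29,30,31): 0⊕1⊕0⊕1⊕1⊕0⊕1⊕1⊕0⊕0⊕1⊕0⊕0⊕0⊕1⊕1 = 0
Syndrome s16…s1 = 01010 → error at position 10.
Flip position 10: 1010100000000110101101100100011 → 1010100001000110101101100100011
Read data bits from positions 3,5,6,7,9,10,11,12,13,14,15,17,18,19,20,21,22,23,24,25,26,27,28,29,30,31: 11000100011101101100100011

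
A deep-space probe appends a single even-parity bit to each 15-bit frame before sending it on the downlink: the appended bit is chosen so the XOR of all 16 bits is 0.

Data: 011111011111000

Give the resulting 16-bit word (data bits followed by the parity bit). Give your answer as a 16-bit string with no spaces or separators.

0111110111110000

XOR of the 15 data bits: 0⊕1⊕1⊕1⊕1⊕1⊕0⊕1⊕1⊕1⊕1⊕1⊕0⊕0⊕0 = 0
Parity bit = 0 (so all 16 bits XOR to 0).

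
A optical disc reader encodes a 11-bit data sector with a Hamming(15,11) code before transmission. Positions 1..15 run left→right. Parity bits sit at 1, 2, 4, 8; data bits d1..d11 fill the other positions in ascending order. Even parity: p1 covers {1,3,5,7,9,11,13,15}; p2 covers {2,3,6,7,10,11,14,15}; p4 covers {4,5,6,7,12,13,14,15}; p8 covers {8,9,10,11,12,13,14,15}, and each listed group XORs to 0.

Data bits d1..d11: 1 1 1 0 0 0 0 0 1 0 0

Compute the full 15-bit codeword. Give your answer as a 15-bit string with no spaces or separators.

101111010000100

Place data at non-parity positions: p1 p2 1 p4 1 1 0 p8 0 0 0 0 1 0 0
p1 (pos 1,3,5,7,9,11,13,15): XOR of data positions = 1⊕1⊕0⊕0⊕0⊕1⊕0 = 1
p2 (pos 2,3,6,7,10,11,14,15): XOR of data positions = 1⊕1⊕0⊕0⊕0⊕0⊕0 = 0
p4 (pos 4,5,6,7,12,13,14,15): XOR of data positions = 1⊕1⊕0⊕0⊕1⊕0⊕0 = 1
p8 (pos 8,9,10,11,12,13,14,15): XOR of data positions = 0⊕0⊕0⊕0⊕1⊕0⊕0 = 1
Codeword: 101111010000100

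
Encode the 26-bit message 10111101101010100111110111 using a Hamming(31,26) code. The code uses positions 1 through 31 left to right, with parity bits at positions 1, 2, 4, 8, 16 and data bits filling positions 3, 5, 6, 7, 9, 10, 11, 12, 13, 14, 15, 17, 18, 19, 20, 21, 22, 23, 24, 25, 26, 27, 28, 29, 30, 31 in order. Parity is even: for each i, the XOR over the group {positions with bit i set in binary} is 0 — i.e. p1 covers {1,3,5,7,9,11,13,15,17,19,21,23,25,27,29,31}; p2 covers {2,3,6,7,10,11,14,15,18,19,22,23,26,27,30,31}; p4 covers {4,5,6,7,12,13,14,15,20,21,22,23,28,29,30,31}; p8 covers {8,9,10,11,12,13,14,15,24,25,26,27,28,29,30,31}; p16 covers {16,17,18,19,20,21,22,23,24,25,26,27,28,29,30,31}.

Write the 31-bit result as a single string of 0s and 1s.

0110011011011010010100111110111

Place data at non-parity positions: p1 p2 1 p4 0 1 1 p8 1 1 0 1 1 0 1 p16 0 1 0 1 0 0 1 1 1 1 1 0 1 1 1
p1 (pos 1,3,5,7,9,11,13,15,17,19,21,23,25,27,29,31): XOR of data positions = 1⊕0⊕1⊕1⊕0⊕1⊕1⊕0⊕0⊕0⊕1⊕1⊕1⊕1⊕1 = 0
p2 (pos 2,3,6,7,10,11,14,15,18,19,22,23,26,27,30,31): XOR of data positions = 1⊕1⊕1⊕1⊕0⊕0⊕1⊕1⊕0⊕0⊕1⊕1⊕1⊕1⊕1 = 1
p4 (pos 4,5,6,7,12,13,14,15,20,21,22,23,28,29,30,31): XOR of data positions = 0⊕1⊕1⊕1⊕1⊕0⊕1⊕1⊕0⊕0⊕1⊕0⊕1⊕1⊕1 = 0
p8 (pos 8,9,10,11,12,13,14,15,24,25,26,27,28,29,30,31): XOR of data positions = 1⊕1⊕0⊕1⊕1⊕0⊕1⊕1⊕1⊕1⊕1⊕0⊕1⊕1⊕1 = 0
p16 (pos 16,17,18,19,20,21,22,23,24,25,26,27,28,29,30,31): XOR of data positions = 0⊕1⊕0⊕1⊕0⊕0⊕1⊕1⊕1⊕1⊕1⊕0⊕1⊕1⊕1 = 0
Codeword: 0110011011011010010100111110111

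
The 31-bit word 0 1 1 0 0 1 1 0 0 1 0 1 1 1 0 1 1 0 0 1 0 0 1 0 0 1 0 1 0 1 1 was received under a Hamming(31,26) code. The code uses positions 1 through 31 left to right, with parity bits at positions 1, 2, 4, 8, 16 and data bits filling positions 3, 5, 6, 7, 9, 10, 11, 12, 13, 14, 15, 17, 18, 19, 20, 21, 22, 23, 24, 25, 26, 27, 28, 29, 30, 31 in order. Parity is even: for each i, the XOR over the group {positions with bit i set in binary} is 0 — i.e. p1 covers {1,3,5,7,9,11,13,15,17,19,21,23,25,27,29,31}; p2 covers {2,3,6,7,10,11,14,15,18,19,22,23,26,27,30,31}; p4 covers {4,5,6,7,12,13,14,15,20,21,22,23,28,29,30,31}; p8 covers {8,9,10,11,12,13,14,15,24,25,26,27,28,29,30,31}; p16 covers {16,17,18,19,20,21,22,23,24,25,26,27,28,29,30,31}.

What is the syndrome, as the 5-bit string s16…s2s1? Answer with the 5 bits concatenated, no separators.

s1 (pos 1,3,5,7,9,11,13,15,17,19,21,23,25,27,29,31): 0⊕1⊕0⊕1⊕0⊕0⊕1⊕0⊕1⊕0⊕0⊕1⊕0⊕0⊕0⊕1 = 0
s2 (pos 2,3,6,7,10,11,14,15,18,19,22,23,26,27,30,31): 1⊕1⊕1⊕1⊕1⊕0⊕1⊕0⊕0⊕0⊕0⊕1⊕1⊕0⊕1⊕1 = 0
s4 (pos 4,5,6,7,12,13,14,15,20,21,22,23,28,29,30,31): 0⊕0⊕1⊕1⊕1⊕1⊕1⊕0⊕1⊕0⊕0⊕1⊕1⊕0⊕1⊕1 = 0
s8 (pos 8,9,10,11,12,13,14,15,24,25,26,27,28,29,30,31): 0⊕0⊕1⊕0⊕1⊕1⊕1⊕0⊕0⊕0⊕1⊕0⊕1⊕0⊕1⊕1 = 0
s16 (pos 16,17,18,19,20,21,22,23,24,25,26,27,28,29,30,31): 1⊕1⊕0⊕0⊕1⊕0⊕0⊕1⊕0⊕0⊕1⊕0⊕1⊕0⊕1⊕1 = 0
Syndrome s16…s1 = 00000 → no error.

00000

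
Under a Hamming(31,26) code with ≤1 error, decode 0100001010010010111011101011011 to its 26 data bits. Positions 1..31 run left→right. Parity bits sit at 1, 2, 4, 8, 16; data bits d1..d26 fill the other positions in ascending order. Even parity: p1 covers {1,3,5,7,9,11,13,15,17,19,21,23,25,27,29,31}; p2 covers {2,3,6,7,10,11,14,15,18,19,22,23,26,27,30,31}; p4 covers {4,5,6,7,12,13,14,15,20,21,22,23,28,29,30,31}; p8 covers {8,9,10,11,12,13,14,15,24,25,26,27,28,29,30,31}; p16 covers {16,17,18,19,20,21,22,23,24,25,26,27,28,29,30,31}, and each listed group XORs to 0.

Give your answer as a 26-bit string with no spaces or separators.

00011001001111111101011011

s1 (pos 1,3,5,7,9,11,13,15,17,19,21,23,25,27,29,31): 0⊕0⊕0⊕1⊕1⊕0⊕0⊕1⊕1⊕1⊕1⊕1⊕1⊕1⊕0⊕1 = 0
s2 (pos 2,3,6,7,10,11,14,15,18,19,22,23,26,27,30,31): 1⊕0⊕0⊕1⊕0⊕0⊕0⊕1⊕1⊕1⊕1⊕1⊕0⊕1⊕1⊕1 = 0
s4 (pos 4,5,6,7,12,13,14,15,20,21,22,23,28,29,30,31): 0⊕0⊕0⊕1⊕1⊕0⊕0⊕1⊕0⊕1⊕1⊕1⊕1⊕0⊕1⊕1 = 1
s8 (pos 8,9,10,11,12,13,14,15,24,25,26,27,28,29,30,31): 0⊕1⊕0⊕0⊕1⊕0⊕0⊕1⊕0⊕1⊕0⊕1⊕1⊕0⊕1⊕1 = 0
s16 (pos 16,17,18,19,20,21,22,23,24,25,26,27,28,29,30,31): 0⊕1⊕1⊕1⊕0⊕1⊕1⊕1⊕0⊕1⊕0⊕1⊕1⊕0⊕1⊕1 = 1
Syndrome s16…s1 = 10100 → error at position 20.
Flip position 20: 0100001010010010111011101011011 → 0100001010010010111111101011011
Read data bits from positions 3,5,6,7,9,10,11,12,13,14,15,17,18,19,20,21,22,23,24,25,26,27,28,29,30,31: 00011001001111111101011011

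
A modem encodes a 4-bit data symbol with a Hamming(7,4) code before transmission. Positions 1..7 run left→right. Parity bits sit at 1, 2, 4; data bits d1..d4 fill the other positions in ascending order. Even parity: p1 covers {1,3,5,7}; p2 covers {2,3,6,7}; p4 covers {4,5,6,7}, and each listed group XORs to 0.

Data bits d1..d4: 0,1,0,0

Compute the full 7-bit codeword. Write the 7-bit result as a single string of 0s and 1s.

1001100

Place data at non-parity positions: p1 p2 0 p4 1 0 0
p1 (pos 1,3,5,7): XOR of data positions = 0⊕1⊕0 = 1
p2 (pos 2,3,6,7): XOR of data positions = 0⊕0⊕0 = 0
p4 (pos 4,5,6,7): XOR of data positions = 1⊕0⊕0 = 1
Codeword: 1001100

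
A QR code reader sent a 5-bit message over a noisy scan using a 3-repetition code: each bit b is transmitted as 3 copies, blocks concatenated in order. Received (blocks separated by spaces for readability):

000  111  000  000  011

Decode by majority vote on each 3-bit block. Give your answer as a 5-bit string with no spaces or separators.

Block 1 (000): 0 ones → 0
Block 2 (111): 3 ones → 1
Block 3 (000): 0 ones → 0
Block 4 (000): 0 ones → 0
Block 5 (011): 2 ones → 1

01001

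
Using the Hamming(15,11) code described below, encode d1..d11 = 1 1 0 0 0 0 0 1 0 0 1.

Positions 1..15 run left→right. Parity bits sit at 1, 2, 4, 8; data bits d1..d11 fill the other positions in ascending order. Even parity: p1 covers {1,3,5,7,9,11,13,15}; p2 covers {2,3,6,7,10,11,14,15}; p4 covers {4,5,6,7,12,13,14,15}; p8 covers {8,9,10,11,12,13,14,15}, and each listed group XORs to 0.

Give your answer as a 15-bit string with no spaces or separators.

101110000001001

Place data at non-parity positions: p1 p2 1 p4 1 0 0 p8 0 0 0 1 0 0 1
p1 (pos 1,3,5,7,9,11,13,15): XOR of data positions = 1⊕1⊕0⊕0⊕0⊕0⊕1 = 1
p2 (pos 2,3,6,7,10,11,14,15): XOR of data positions = 1⊕0⊕0⊕0⊕0⊕0⊕1 = 0
p4 (pos 4,5,6,7,12,13,14,15): XOR of data positions = 1⊕0⊕0⊕1⊕0⊕0⊕1 = 1
p8 (pos 8,9,10,11,12,13,14,15): XOR of data positions = 0⊕0⊕0⊕1⊕0⊕0⊕1 = 0
Codeword: 101110000001001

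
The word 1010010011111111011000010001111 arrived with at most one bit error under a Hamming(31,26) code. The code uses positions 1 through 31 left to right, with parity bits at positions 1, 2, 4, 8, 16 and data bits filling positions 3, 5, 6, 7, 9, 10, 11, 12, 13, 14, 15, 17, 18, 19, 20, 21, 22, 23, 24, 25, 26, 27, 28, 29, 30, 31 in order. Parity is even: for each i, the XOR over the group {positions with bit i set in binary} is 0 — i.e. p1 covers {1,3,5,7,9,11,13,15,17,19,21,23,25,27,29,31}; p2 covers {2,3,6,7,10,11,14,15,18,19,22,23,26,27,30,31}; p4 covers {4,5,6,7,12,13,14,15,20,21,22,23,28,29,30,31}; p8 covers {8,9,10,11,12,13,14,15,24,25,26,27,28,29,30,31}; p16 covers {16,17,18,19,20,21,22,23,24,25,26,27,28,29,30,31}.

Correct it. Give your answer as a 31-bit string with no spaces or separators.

1010110011111111011000010001111

s1 (pos 1,3,5,7,9,11,13,15,17,19,21,23,25,27,29,31): 1⊕1⊕0⊕0⊕1⊕1⊕1⊕1⊕0⊕1⊕0⊕0⊕0⊕0⊕1⊕1 = 1
s2 (pos 2,3,6,7,10,11,14,15,18,19,22,23,26,27,30,31): 0⊕1⊕1⊕0⊕1⊕1⊕1⊕1⊕1⊕1⊕0⊕0⊕0⊕0⊕1⊕1 = 0
s4 (pos 4,5,6,7,12,13,14,15,20,21,22,23,28,29,30,31): 0⊕0⊕1⊕0⊕1⊕1⊕1⊕1⊕0⊕0⊕0⊕0⊕1⊕1⊕1⊕1 = 1
s8 (pos 8,9,10,11,12,13,14,15,24,25,26,27,28,29,30,31): 0⊕1⊕1⊕1⊕1⊕1⊕1⊕1⊕1⊕0⊕0⊕0⊕1⊕1⊕1⊕1 = 0
s16 (pos 16,17,18,19,20,21,22,23,24,25,26,27,28,29,30,31): 1⊕0⊕1⊕1⊕0⊕0⊕0⊕0⊕1⊕0⊕0⊕0⊕1⊕1⊕1⊕1 = 0
Syndrome s16…s1 = 00101 → error at position 5.
Flip position 5: 1010010011111111011000010001111 → 1010110011111111011000010001111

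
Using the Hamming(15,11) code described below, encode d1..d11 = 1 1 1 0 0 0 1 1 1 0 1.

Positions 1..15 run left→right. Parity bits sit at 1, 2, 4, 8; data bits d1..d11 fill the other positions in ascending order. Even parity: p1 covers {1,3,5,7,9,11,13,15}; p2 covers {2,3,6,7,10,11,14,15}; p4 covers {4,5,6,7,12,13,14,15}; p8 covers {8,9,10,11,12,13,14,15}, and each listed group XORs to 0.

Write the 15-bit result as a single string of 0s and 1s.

101111000011101

Place data at non-parity positions: p1 p2 1 p4 1 1 0 p8 0 0 1 1 1 0 1
p1 (pos 1,3,5,7,9,11,13,15): XOR of data positions = 1⊕1⊕0⊕0⊕1⊕1⊕1 = 1
p2 (pos 2,3,6,7,10,11,14,15): XOR of data positions = 1⊕1⊕0⊕0⊕1⊕0⊕1 = 0
p4 (pos 4,5,6,7,12,13,14,15): XOR of data positions = 1⊕1⊕0⊕1⊕1⊕0⊕1 = 1
p8 (pos 8,9,10,11,12,13,14,15): XOR of data positions = 0⊕0⊕1⊕1⊕1⊕0⊕1 = 0
Codeword: 101111000011101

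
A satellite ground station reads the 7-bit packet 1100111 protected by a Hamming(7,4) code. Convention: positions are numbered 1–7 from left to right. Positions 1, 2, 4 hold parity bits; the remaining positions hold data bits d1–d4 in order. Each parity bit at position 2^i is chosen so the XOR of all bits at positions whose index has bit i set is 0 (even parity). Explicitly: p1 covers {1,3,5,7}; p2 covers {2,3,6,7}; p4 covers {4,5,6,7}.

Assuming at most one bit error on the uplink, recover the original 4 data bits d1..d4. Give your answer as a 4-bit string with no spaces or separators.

0110

s1 (pos 1,3,5,7): 1⊕0⊕1⊕1 = 1
s2 (pos 2,3,6,7): 1⊕0⊕1⊕1 = 1
s4 (pos 4,5,6,7): 0⊕1⊕1⊕1 = 1
Syndrome s4…s1 = 111 → error at position 7.
Flip position 7: 1100111 → 1100110
Read data bits from positions 3,5,6,7: 0110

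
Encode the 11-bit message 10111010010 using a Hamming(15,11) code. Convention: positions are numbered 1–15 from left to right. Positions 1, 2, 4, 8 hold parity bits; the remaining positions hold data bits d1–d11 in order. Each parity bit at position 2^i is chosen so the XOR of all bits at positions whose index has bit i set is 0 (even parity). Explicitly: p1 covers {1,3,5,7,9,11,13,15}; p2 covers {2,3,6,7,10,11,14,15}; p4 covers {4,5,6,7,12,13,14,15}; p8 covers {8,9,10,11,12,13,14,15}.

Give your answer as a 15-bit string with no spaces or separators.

011101111010010

Place data at non-parity positions: p1 p2 1 p4 0 1 1 p8 1 0 1 0 0 1 0
p1 (pos 1,3,5,7,9,11,13,15): XOR of data positions = 1⊕0⊕1⊕1⊕1⊕0⊕0 = 0
p2 (pos 2,3,6,7,10,11,14,15): XOR of data positions = 1⊕1⊕1⊕0⊕1⊕1⊕0 = 1
p4 (pos 4,5,6,7,12,13,14,15): XOR of data positions = 0⊕1⊕1⊕0⊕0⊕1⊕0 = 1
p8 (pos 8,9,10,11,12,13,14,15): XOR of data positions = 1⊕0⊕1⊕0⊕0⊕1⊕0 = 1
Codeword: 011101111010010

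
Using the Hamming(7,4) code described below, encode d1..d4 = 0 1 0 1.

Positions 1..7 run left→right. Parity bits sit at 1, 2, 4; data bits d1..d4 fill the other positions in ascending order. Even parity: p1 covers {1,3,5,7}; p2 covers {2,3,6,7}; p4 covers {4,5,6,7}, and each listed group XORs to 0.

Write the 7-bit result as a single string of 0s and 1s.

Place data at non-parity positions: p1 p2 0 p4 1 0 1
p1 (pos 1,3,5,7): XOR of data positions = 0⊕1⊕1 = 0
p2 (pos 2,3,6,7): XOR of data positions = 0⊕0⊕1 = 1
p4 (pos 4,5,6,7): XOR of data positions = 1⊕0⊕1 = 0
Codeword: 0100101

0100101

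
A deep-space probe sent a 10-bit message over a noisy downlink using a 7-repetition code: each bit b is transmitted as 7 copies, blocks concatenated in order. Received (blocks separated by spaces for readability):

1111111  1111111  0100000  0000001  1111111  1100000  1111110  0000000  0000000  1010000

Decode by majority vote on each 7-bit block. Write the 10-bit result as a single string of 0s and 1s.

1100101000

Block 1 (1111111): 7 ones → 1
Block 2 (1111111): 7 ones → 1
Block 3 (0100000): 1 one → 0
Block 4 (0000001): 1 one → 0
Block 5 (1111111): 7 ones → 1
Block 6 (1100000): 2 ones → 0
Block 7 (1111110): 6 ones → 1
Block 8 (0000000): 0 ones → 0
Block 9 (0000000): 0 ones → 0
Block 10 (1010000): 2 ones → 0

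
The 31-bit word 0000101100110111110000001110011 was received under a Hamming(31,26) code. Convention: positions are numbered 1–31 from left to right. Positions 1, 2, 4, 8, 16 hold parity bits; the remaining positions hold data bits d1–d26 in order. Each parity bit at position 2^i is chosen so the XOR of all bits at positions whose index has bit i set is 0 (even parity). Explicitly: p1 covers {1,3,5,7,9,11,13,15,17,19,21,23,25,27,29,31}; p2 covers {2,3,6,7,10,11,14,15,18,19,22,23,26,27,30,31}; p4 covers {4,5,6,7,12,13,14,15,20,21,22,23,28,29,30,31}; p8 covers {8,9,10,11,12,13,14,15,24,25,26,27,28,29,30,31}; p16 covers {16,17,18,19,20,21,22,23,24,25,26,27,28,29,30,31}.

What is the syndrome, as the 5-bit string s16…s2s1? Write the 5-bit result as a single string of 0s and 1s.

s1 (pos 1,3,5,7,9,11,13,15,17,19,21,23,25,27,29,31): 0⊕0⊕1⊕1⊕0⊕1⊕0⊕1⊕1⊕0⊕0⊕0⊕1⊕1⊕0⊕1 = 0
s2 (pos 2,3,6,7,10,11,14,15,18,19,22,23,26,27,30,31): 0⊕0⊕0⊕1⊕0⊕1⊕1⊕1⊕1⊕0⊕0⊕0⊕1⊕1⊕1⊕1 = 1
s4 (pos 4,5,6,7,12,13,14,15,20,21,22,23,28,29,30,31): 0⊕1⊕0⊕1⊕1⊕0⊕1⊕1⊕0⊕0⊕0⊕0⊕0⊕0⊕1⊕1 = 1
s8 (pos 8,9,10,11,12,13,14,15,24,25,26,27,28,29,30,31): 1⊕0⊕0⊕1⊕1⊕0⊕1⊕1⊕0⊕1⊕1⊕1⊕0⊕0⊕1⊕1 = 0
s16 (pos 16,17,18,19,20,21,22,23,24,25,26,27,28,29,30,31): 1⊕1⊕1⊕0⊕0⊕0⊕0⊕0⊕0⊕1⊕1⊕1⊕0⊕0⊕1⊕1 = 0
Syndrome s16…s1 = 00110 → error at position 6.

00110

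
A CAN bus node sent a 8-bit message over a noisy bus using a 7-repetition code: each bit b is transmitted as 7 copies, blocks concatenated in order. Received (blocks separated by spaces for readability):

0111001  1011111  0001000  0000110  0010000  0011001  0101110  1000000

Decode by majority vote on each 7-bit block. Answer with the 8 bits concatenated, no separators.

11000010

Block 1 (0111001): 4 ones → 1
Block 2 (1011111): 6 ones → 1
Block 3 (0001000): 1 one → 0
Block 4 (0000110): 2 ones → 0
Block 5 (0010000): 1 one → 0
Block 6 (0011001): 3 ones → 0
Block 7 (0101110): 4 ones → 1
Block 8 (1000000): 1 one → 0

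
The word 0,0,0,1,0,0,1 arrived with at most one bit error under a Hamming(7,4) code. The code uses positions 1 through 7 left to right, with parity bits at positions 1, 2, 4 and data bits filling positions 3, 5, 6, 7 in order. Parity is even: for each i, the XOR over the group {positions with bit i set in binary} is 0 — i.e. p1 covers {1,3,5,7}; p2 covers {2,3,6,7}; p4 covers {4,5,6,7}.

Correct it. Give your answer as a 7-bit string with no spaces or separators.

s1 (pos 1,3,5,7): 0⊕0⊕0⊕1 = 1
s2 (pos 2,3,6,7): 0⊕0⊕0⊕1 = 1
s4 (pos 4,5,6,7): 1⊕0⊕0⊕1 = 0
Syndrome s4…s1 = 011 → error at position 3.
Flip position 3: 0001001 → 0011001

0011001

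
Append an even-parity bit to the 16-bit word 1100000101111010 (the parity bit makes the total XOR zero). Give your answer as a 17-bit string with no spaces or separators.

11000001011110100

XOR of the 16 data bits: 1⊕1⊕0⊕0⊕0⊕0⊕0⊕1⊕0⊕1⊕1⊕1⊕1⊕0⊕1⊕0 = 0
Parity bit = 0 (so all 17 bits XOR to 0).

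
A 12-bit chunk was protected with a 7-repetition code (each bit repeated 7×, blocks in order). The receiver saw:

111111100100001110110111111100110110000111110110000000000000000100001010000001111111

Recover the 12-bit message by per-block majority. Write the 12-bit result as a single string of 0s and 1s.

Block 1 (1111111): 7 ones → 1
Block 2 (0010000): 1 one → 0
Block 3 (1110110): 5 ones → 1
Block 4 (1111111): 7 ones → 1
Block 5 (0011011): 4 ones → 1
Block 6 (0000111): 3 ones → 0
Block 7 (1101100): 4 ones → 1
Block 8 (0000000): 0 ones → 0
Block 9 (0000000): 0 ones → 0
Block 10 (1000010): 2 ones → 0
Block 11 (1000000): 1 one → 0
Block 12 (1111111): 7 ones → 1

101110100001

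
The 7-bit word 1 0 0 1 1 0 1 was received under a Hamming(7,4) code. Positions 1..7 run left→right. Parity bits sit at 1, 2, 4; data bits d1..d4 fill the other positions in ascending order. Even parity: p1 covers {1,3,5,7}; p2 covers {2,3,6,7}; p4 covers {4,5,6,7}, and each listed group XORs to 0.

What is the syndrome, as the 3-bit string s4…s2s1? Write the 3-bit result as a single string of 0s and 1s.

111

s1 (pos 1,3,5,7): 1⊕0⊕1⊕1 = 1
s2 (pos 2,3,6,7): 0⊕0⊕0⊕1 = 1
s4 (pos 4,5,6,7): 1⊕1⊕0⊕1 = 1
Syndrome s4…s1 = 111 → error at position 7.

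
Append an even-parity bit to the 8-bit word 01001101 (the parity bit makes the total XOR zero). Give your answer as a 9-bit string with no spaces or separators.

010011010

XOR of the 8 data bits: 0⊕1⊕0⊕0⊕1⊕1⊕0⊕1 = 0
Parity bit = 0 (so all 9 bits XOR to 0).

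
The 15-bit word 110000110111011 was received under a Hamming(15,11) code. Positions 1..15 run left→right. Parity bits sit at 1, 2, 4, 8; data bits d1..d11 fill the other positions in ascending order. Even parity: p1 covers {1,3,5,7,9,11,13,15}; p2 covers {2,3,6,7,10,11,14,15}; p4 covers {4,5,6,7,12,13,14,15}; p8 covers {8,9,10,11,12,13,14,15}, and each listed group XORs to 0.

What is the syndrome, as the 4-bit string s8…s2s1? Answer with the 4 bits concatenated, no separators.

s1 (pos 1,3,5,7,9,11,13,15): 1⊕0⊕0⊕1⊕0⊕1⊕0⊕1 = 0
s2 (pos 2,3,6,7,10,11,14,15): 1⊕0⊕0⊕1⊕1⊕1⊕1⊕1 = 0
s4 (pos 4,5,6,7,12,13,14,15): 0⊕0⊕0⊕1⊕1⊕0⊕1⊕1 = 0
s8 (pos 8,9,10,11,12,13,14,15): 1⊕0⊕1⊕1⊕1⊕0⊕1⊕1 = 0
Syndrome s8…s1 = 0000 → no error.

0000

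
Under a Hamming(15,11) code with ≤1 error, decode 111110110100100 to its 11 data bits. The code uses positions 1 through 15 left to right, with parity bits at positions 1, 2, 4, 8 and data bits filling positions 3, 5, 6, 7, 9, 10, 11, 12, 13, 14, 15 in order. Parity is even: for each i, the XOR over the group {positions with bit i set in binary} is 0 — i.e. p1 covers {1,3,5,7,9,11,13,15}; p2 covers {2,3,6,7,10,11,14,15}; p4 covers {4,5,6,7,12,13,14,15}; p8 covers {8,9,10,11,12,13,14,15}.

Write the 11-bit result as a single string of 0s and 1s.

s1 (pos 1,3,5,7,9,11,13,15): 1⊕1⊕1⊕1⊕0⊕0⊕1⊕0 = 1
s2 (pos 2,3,6,7,10,11,14,15): 1⊕1⊕0⊕1⊕1⊕0⊕0⊕0 = 0
s4 (pos 4,5,6,7,12,13,14,15): 1⊕1⊕0⊕1⊕0⊕1⊕0⊕0 = 0
s8 (pos 8,9,10,11,12,13,14,15): 1⊕0⊕1⊕0⊕0⊕1⊕0⊕0 = 1
Syndrome s8…s1 = 1001 → error at position 9.
Flip position 9: 111110110100100 → 111110111100100
Read data bits from positions 3,5,6,7,9,10,11,12,13,14,15: 11011100100

11011100100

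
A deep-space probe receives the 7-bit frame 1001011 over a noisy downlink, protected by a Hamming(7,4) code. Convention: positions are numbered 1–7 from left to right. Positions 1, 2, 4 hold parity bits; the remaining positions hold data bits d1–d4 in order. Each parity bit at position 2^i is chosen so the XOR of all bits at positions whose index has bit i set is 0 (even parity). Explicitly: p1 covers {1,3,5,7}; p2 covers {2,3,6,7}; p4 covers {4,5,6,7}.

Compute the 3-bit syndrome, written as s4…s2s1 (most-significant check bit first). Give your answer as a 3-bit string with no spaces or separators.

s1 (pos 1,3,5,7): 1⊕0⊕0⊕1 = 0
s2 (pos 2,3,6,7): 0⊕0⊕1⊕1 = 0
s4 (pos 4,5,6,7): 1⊕0⊕1⊕1 = 1
Syndrome s4…s1 = 100 → error at position 4.

100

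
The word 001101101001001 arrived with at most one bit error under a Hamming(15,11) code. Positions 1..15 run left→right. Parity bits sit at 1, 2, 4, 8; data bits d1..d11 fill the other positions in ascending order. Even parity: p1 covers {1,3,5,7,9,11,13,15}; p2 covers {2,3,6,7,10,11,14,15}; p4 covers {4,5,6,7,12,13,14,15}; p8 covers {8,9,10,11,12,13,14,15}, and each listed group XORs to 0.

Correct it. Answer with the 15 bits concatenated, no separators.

s1 (pos 1,3,5,7,9,11,13,15): 0⊕1⊕0⊕1⊕1⊕0⊕0⊕1 = 0
s2 (pos 2,3,6,7,10,11,14,15): 0⊕1⊕1⊕1⊕0⊕0⊕0⊕1 = 0
s4 (pos 4,5,6,7,12,13,14,15): 1⊕0⊕1⊕1⊕1⊕0⊕0⊕1 = 1
s8 (pos 8,9,10,11,12,13,14,15): 0⊕1⊕0⊕0⊕1⊕0⊕0⊕1 = 1
Syndrome s8…s1 = 1100 → error at position 12.
Flip position 12: 001101101001001 → 001101101000001

001101101000001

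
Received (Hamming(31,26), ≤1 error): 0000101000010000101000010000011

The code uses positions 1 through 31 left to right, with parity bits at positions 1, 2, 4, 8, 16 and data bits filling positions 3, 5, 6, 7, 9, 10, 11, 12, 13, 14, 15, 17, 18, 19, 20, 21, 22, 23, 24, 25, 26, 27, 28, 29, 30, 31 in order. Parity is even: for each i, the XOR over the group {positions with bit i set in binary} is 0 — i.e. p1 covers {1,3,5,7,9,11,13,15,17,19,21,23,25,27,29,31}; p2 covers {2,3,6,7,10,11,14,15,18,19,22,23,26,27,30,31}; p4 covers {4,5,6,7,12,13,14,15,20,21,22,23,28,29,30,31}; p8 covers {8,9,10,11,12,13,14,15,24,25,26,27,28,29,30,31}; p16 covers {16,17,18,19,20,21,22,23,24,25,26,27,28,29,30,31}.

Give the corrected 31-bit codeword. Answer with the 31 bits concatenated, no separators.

s1 (pos 1,3,5,7,9,11,13,15,17,19,21,23,25,27,29,31): 0⊕0⊕1⊕1⊕0⊕0⊕0⊕0⊕1⊕1⊕0⊕0⊕0⊕0⊕0⊕1 = 1
s2 (pos 2,3,6,7,10,11,14,15,18,19,22,23,26,27,30,31): 0⊕0⊕0⊕1⊕0⊕0⊕0⊕0⊕0⊕1⊕0⊕0⊕0⊕0⊕1⊕1 = 0
s4 (pos 4,5,6,7,12,13,14,15,20,21,22,23,28,29,30,31): 0⊕1⊕0⊕1⊕1⊕0⊕0⊕0⊕0⊕0⊕0⊕0⊕0⊕0⊕1⊕1 = 1
s8 (pos 8,9,10,11,12,13,14,15,24,25,26,27,28,29,30,31): 0⊕0⊕0⊕0⊕1⊕0⊕0⊕0⊕1⊕0⊕0⊕0⊕0⊕0⊕1⊕1 = 0
s16 (pos 16,17,18,19,20,21,22,23,24,25,26,27,28,29,30,31): 0⊕1⊕0⊕1⊕0⊕0⊕0⊕0⊕1⊕0⊕0⊕0⊕0⊕0⊕1⊕1 = 1
Syndrome s16…s1 = 10101 → error at position 21.
Flip position 21: 0000101000010000101000010000011 → 0000101000010000101010010000011

0000101000010000101010010000011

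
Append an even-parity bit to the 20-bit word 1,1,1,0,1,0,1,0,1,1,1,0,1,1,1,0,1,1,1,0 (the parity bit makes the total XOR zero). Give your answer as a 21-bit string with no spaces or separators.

XOR of the 20 data bits: 1⊕1⊕1⊕0⊕1⊕0⊕1⊕0⊕1⊕1⊕1⊕0⊕1⊕1⊕1⊕0⊕1⊕1⊕1⊕0 = 0
Parity bit = 0 (so all 21 bits XOR to 0).

111010101110111011100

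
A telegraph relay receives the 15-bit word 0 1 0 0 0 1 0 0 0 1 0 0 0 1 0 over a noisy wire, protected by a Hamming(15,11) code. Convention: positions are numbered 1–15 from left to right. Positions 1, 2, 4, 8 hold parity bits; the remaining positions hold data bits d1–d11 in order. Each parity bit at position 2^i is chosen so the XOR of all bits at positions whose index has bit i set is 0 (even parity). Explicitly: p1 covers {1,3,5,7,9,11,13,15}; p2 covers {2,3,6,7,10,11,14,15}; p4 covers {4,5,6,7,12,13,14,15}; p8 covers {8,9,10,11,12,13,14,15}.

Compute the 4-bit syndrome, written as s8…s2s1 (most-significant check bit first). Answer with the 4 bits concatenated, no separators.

0000

s1 (pos 1,3,5,7,9,11,13,15): 0⊕0⊕0⊕0⊕0⊕0⊕0⊕0 = 0
s2 (pos 2,3,6,7,10,11,14,15): 1⊕0⊕1⊕0⊕1⊕0⊕1⊕0 = 0
s4 (pos 4,5,6,7,12,13,14,15): 0⊕0⊕1⊕0⊕0⊕0⊕1⊕0 = 0
s8 (pos 8,9,10,11,12,13,14,15): 0⊕0⊕1⊕0⊕0⊕0⊕1⊕0 = 0
Syndrome s8…s1 = 0000 → no error.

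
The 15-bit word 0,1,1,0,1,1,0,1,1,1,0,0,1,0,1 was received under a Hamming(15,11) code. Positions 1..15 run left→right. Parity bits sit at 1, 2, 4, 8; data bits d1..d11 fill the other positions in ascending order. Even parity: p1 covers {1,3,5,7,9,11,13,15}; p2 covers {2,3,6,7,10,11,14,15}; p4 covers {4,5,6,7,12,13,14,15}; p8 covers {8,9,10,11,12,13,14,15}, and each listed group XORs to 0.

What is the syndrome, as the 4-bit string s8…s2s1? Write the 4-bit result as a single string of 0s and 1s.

1011

s1 (pos 1,3,5,7,9,11,13,15): 0⊕1⊕1⊕0⊕1⊕0⊕1⊕1 = 1
s2 (pos 2,3,6,7,10,11,14,15): 1⊕1⊕1⊕0⊕1⊕0⊕0⊕1 = 1
s4 (pos 4,5,6,7,12,13,14,15): 0⊕1⊕1⊕0⊕0⊕1⊕0⊕1 = 0
s8 (pos 8,9,10,11,12,13,14,15): 1⊕1⊕1⊕0⊕0⊕1⊕0⊕1 = 1
Syndrome s8…s1 = 1011 → error at position 11.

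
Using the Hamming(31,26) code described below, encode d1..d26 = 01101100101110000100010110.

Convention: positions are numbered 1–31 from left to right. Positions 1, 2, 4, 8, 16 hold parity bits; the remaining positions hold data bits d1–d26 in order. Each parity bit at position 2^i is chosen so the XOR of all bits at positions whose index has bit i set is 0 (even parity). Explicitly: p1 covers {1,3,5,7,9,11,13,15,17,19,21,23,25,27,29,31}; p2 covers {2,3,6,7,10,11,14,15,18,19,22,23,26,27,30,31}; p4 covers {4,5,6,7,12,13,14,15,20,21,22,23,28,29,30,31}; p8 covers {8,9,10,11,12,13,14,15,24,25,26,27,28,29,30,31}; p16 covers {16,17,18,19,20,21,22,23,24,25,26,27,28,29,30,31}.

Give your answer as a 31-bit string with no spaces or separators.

0101110111001010110000100010110

Place data at non-parity positions: p1 p2 0 p4 1 1 0 p8 1 1 0 0 1 0 1 p16 1 1 0 0 0 0 1 0 0 0 1 0 1 1 0
p1 (pos 1,3,5,7,9,11,13,15,17,19,21,23,25,27,29,31): XOR of data positions = 0⊕1⊕0⊕1⊕0⊕1⊕1⊕1⊕0⊕0⊕1⊕0⊕1⊕1⊕0 = 0
p2 (pos 2,3,6,7,10,11,14,15,18,19,22,23,26,27,30,31): XOR of data positions = 0⊕1⊕0⊕1⊕0⊕0⊕1⊕1⊕0⊕0⊕1⊕0⊕1⊕1⊕0 = 1
p4 (pos 4,5,6,7,12,13,14,15,20,21,22,23,28,29,30,31): XOR of data positions = 1⊕1⊕0⊕0⊕1⊕0⊕1⊕0⊕0⊕0⊕1⊕0⊕1⊕1⊕0 = 1
p8 (pos 8,9,10,11,12,13,14,15,24,25,26,27,28,29,30,31): XOR of data positions = 1⊕1⊕0⊕0⊕1⊕0⊕1⊕0⊕0⊕0⊕1⊕0⊕1⊕1⊕0 = 1
p16 (pos 16,17,18,19,20,21,22,23,24,25,26,27,28,29,30,31): XOR of data positions = 1⊕1⊕0⊕0⊕0⊕0⊕1⊕0⊕0⊕0⊕1⊕0⊕1⊕1⊕0 = 0
Codeword: 0101110111001010110000100010110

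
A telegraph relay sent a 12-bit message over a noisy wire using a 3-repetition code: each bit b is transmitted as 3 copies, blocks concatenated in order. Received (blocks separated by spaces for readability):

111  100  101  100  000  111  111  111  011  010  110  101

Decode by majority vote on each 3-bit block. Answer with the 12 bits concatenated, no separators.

101001111011

Block 1 (111): 3 ones → 1
Block 2 (100): 1 one → 0
Block 3 (101): 2 ones → 1
Block 4 (100): 1 one → 0
Block 5 (000): 0 ones → 0
Block 6 (111): 3 ones → 1
Block 7 (111): 3 ones → 1
Block 8 (111): 3 ones → 1
Block 9 (011): 2 ones → 1
Block 10 (010): 1 one → 0
Block 11 (110): 2 ones → 1
Block 12 (101): 2 ones → 1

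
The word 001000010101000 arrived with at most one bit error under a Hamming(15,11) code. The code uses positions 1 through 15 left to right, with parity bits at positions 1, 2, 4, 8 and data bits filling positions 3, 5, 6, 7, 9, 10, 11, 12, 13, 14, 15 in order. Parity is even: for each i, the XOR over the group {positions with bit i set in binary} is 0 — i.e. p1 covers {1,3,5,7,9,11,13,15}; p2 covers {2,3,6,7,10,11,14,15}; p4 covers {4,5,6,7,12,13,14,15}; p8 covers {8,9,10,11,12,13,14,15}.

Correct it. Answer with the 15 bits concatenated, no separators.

s1 (pos 1,3,5,7,9,11,13,15): 0⊕1⊕0⊕0⊕0⊕0⊕0⊕0 = 1
s2 (pos 2,3,6,7,10,11,14,15): 0⊕1⊕0⊕0⊕1⊕0⊕0⊕0 = 0
s4 (pos 4,5,6,7,12,13,14,15): 0⊕0⊕0⊕0⊕1⊕0⊕0⊕0 = 1
s8 (pos 8,9,10,11,12,13,14,15): 1⊕0⊕1⊕0⊕1⊕0⊕0⊕0 = 1
Syndrome s8…s1 = 1101 → error at position 13.
Flip position 13: 001000010101000 → 001000010101100

001000010101100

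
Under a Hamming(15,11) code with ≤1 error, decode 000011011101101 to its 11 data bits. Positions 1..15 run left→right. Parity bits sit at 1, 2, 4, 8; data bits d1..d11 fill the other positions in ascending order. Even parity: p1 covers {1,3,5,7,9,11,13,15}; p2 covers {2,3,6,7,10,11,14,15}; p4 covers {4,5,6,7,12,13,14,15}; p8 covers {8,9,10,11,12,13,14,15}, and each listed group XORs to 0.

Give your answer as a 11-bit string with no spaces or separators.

s1 (pos 1,3,5,7,9,11,13,15): 0⊕0⊕1⊕0⊕1⊕0⊕1⊕1 = 0
s2 (pos 2,3,6,7,10,11,14,15): 0⊕0⊕1⊕0⊕1⊕0⊕0⊕1 = 1
s4 (pos 4,5,6,7,12,13,14,15): 0⊕1⊕1⊕0⊕1⊕1⊕0⊕1 = 1
s8 (pos 8,9,10,11,12,13,14,15): 1⊕1⊕1⊕0⊕1⊕1⊕0⊕1 = 0
Syndrome s8…s1 = 0110 → error at position 6.
Flip position 6: 000011011101101 → 000010011101101
Read data bits from positions 3,5,6,7,9,10,11,12,13,14,15: 01001101101

01001101101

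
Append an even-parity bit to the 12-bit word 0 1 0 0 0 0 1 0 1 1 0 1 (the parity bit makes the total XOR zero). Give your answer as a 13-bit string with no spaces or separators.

XOR of the 12 data bits: 0⊕1⊕0⊕0⊕0⊕0⊕1⊕0⊕1⊕1⊕0⊕1 = 1
Parity bit = 1 (so all 13 bits XOR to 0).

0100001011011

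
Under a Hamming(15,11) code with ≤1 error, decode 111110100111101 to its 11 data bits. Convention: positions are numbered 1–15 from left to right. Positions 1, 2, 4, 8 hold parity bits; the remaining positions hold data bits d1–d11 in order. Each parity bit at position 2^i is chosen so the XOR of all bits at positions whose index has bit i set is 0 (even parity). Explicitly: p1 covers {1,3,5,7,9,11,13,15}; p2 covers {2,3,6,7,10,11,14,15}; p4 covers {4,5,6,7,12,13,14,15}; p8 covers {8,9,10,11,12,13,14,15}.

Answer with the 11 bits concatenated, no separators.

11011111101

s1 (pos 1,3,5,7,9,11,13,15): 1⊕1⊕1⊕1⊕0⊕1⊕1⊕1 = 1
s2 (pos 2,3,6,7,10,11,14,15): 1⊕1⊕0⊕1⊕1⊕1⊕0⊕1 = 0
s4 (pos 4,5,6,7,12,13,14,15): 1⊕1⊕0⊕1⊕1⊕1⊕0⊕1 = 0
s8 (pos 8,9,10,11,12,13,14,15): 0⊕0⊕1⊕1⊕1⊕1⊕0⊕1 = 1
Syndrome s8…s1 = 1001 → error at position 9.
Flip position 9: 111110100111101 → 111110101111101
Read data bits from positions 3,5,6,7,9,10,11,12,13,14,15: 11011111101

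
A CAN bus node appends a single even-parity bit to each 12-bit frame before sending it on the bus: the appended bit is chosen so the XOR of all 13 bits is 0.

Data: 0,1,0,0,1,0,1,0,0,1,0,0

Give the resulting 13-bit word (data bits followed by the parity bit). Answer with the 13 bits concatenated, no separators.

XOR of the 12 data bits: 0⊕1⊕0⊕0⊕1⊕0⊕1⊕0⊕0⊕1⊕0⊕0 = 0
Parity bit = 0 (so all 13 bits XOR to 0).

0100101001000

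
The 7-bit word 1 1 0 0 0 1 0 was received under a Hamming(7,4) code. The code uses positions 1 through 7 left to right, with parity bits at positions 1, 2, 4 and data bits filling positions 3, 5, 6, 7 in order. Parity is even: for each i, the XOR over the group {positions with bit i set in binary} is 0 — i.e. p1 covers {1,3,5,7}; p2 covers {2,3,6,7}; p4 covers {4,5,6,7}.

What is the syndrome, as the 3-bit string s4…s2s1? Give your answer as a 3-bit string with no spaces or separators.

101

s1 (pos 1,3,5,7): 1⊕0⊕0⊕0 = 1
s2 (pos 2,3,6,7): 1⊕0⊕1⊕0 = 0
s4 (pos 4,5,6,7): 0⊕0⊕1⊕0 = 1
Syndrome s4…s1 = 101 → error at position 5.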